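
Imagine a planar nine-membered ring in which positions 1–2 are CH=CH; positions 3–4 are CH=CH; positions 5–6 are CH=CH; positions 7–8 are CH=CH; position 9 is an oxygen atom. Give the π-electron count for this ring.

Check conjugation: the double-bond atoms are sp², each contributing one p electron; the oxygen donates one lone pair from its p orbital — every position has a p orbital, so the cyclic π system is continuous.
Tallying contributions gives 4 × 2 = 8 from the double-bond units + 2 from the O atom = 10.

10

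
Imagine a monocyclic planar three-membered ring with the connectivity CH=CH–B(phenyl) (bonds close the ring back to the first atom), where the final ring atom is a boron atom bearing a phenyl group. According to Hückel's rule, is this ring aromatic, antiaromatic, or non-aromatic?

The p orbitals form a continuous loop: each doubly-bonded ring atom is sp² with one p-orbital electron; the boron has an empty p orbital. The ring is fully conjugated.
Tallying contributions gives 1 × 2 = 2 from the double-bond unit + 0 from the B(phenyl) atom = 2.
2 = 4(0) + 2, which satisfies Hückel's 4n+2 rule.

Aromatic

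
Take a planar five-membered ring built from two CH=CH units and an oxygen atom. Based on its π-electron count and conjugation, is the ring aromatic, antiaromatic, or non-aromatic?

Every ring atom contributes a p orbital perpendicular to the ring (the double-bond atoms are sp², each contributing one p electron; the oxygen donates one lone pair from its p orbital), so the π system is cyclic and fully conjugated.
π-electron count: 2 × 2 = 4 from the double-bond units + 2 from the O atom = 6.
Since 6 = 4·1 + 2, the ring meets the 4n+2 criterion.
(This ring is furan.)

Aromatic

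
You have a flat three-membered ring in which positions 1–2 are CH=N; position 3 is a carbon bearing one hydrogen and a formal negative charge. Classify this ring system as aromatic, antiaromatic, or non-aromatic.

All ring atoms are sp² and supply a p orbital to the ring (every atom in a ring double bond is sp² and brings one electron to the p orbital; each sp² =N– keeps its lone pair in-plane and puts one electron into the π system; the carbanion's lone pair occupies the p orbital); the conjugation is uninterrupted.
π-electron count: 1 × 2 = 2 from the double-bond unit + 2 from the CH(-) atom = 4.
A 4n π count (4, n = 1) in a planar conjugated ring means antiaromatic.

Antiaromatic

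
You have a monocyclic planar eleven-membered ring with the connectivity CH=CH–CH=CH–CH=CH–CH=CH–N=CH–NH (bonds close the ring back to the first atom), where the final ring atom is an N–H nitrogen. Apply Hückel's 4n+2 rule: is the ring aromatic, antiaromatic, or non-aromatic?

Check conjugation: every atom in a ring double bond is sp² and brings one electron to the p orbital; each =N– nitrogen is pyridine-type (lone pair in the sp² plane, one electron in the p orbital); the pyrrole-type nitrogen donates its lone pair from the p orbital — every position has a p orbital, so the cyclic π system is continuous.
π-electron count: 5 × 2 = 10 from the double-bond units + 2 from the NH atom = 12.
With 12 = 4·3 π electrons, Hückel's rule classifies the planar ring as antiaromatic.

Antiaromatic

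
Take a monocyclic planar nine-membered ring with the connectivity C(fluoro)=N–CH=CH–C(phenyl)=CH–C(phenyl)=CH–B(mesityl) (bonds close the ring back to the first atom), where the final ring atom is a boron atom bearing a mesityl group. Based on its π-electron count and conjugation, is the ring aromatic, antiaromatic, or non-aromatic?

Antiaromatic

Check conjugation: each doubly-bonded ring atom is sp² with one p-orbital electron; each =N– nitrogen is pyridine-type (lone pair in the sp² plane, one electron in the p orbital); the boron has an empty p orbital — every position has a p orbital, so the cyclic π system is continuous.
Adding the contributions, 4 × 2 = 8 from the double-bond units + 0 from the B(mesityl) atom = 8.
With 8 = 4·2 π electrons, Hückel's rule classifies the planar ring as antiaromatic.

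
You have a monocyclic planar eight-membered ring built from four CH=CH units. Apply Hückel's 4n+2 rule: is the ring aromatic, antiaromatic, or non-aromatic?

Antiaromatic

All ring atoms are sp² and supply a p orbital to the ring (the double-bond atoms are sp², each contributing one p electron); the conjugation is uninterrupted.
Counting π electrons: 4 × 2 = 8 from the 4 double-bond units.
A 4n π count (8, n = 2) in a planar conjugated ring means antiaromatic.
This is cyclooctatetraene.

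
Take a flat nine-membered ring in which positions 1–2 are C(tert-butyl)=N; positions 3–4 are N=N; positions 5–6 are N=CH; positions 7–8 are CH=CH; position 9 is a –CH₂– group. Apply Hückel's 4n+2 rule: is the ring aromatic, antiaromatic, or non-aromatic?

At the CH2 position, the tetrahedral CH₂ carbon is sp³ and has no p orbital in the ring π system; the ring's p-orbital overlap is broken there.
Broken conjugation rules out both aromaticity and antiaromaticity.

Non-aromatic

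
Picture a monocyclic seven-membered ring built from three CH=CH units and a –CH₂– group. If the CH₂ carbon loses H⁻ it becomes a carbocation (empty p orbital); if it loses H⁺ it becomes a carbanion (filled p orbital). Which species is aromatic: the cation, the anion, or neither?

The cation

In both ions every ring atom is sp² and contributes a p orbital, so both rings are fully conjugated.
Cation: 3 × 2 + 0 = 6 π electrons → 4(1)+2, aromatic.
Anion: 3 × 2 + 2 = 8 π electrons → 4(2), antiaromatic.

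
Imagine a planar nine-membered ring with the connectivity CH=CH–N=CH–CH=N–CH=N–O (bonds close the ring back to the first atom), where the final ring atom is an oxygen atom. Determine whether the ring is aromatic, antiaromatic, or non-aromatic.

Aromatic

Every ring atom contributes a p orbital perpendicular to the ring (each doubly-bonded ring atom is sp² with one p-orbital electron; the doubly-bonded nitrogens are pyridine-type — their lone pairs lie in the ring plane, leaving one electron in the p orbital; the oxygen donates one lone pair from its p orbital), so the π system is cyclic and fully conjugated.
Counting π electrons: 4 × 2 = 8 from the double-bond units + 2 from the O atom = 10.
10 = 4(2) + 2, which satisfies Hückel's 4n+2 rule.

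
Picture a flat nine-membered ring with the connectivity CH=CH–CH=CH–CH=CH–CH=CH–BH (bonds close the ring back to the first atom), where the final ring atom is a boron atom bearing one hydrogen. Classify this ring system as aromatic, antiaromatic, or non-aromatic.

The p orbitals form a continuous loop: the double-bond atoms are sp², each contributing one p electron; the boron has an empty p orbital. The ring is fully conjugated.
Tallying contributions gives 4 × 2 = 8 from the double-bond units + 0 from the BH atom = 8.
With 8 = 4·2 π electrons, Hückel's rule classifies the planar ring as antiaromatic.

Antiaromatic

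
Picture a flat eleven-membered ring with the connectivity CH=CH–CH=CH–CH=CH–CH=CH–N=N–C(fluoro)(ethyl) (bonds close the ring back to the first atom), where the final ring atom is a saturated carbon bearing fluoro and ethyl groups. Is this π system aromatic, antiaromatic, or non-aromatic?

Because that saturated carbon is sp³ and has no p orbital in the ring π system at the C(fluoro)(ethyl) position, the π system cannot extend all the way around the ring.
Hückel's rule only applies to fully conjugated rings, so this one is simply non-aromatic.

Non-aromatic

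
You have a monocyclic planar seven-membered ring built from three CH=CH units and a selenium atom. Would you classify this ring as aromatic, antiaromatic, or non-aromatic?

All ring atoms are sp² and supply a p orbital to the ring (the double-bond atoms are sp², each contributing one p electron; the selenium donates one lone pair from its p orbital); the conjugation is uninterrupted.
Adding the contributions, 3 × 2 = 6 from the double-bond units + 2 from the Se atom = 8.
With 8 = 4·2 π electrons, Hückel's rule classifies the planar ring as antiaromatic.

Antiaromatic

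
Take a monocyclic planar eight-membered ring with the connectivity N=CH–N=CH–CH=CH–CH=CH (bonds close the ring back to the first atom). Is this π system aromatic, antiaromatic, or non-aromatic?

Antiaromatic

Every ring atom contributes a p orbital perpendicular to the ring (the double-bond atoms are sp², each contributing one p electron; each =N– nitrogen is pyridine-type (lone pair in the sp² plane, one electron in the p orbital)), so the π system is cyclic and fully conjugated.
Tallying contributions gives 4 × 2 = 8 from the 4 double-bond units.
8 is a 4n count (n = 2), so the planar conjugated ring is antiaromatic.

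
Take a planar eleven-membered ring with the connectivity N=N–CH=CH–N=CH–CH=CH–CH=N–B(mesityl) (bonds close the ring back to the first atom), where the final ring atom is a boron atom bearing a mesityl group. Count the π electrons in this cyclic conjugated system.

10

All ring atoms are sp² and supply a p orbital to the ring (the double-bond atoms are sp², each contributing one p electron; each =N– nitrogen is pyridine-type (lone pair in the sp² plane, one electron in the p orbital); the boron has an empty p orbital); the conjugation is uninterrupted.
π-electron count: 5 × 2 = 10 from the double-bond units + 0 from the B(mesityl) atom = 10.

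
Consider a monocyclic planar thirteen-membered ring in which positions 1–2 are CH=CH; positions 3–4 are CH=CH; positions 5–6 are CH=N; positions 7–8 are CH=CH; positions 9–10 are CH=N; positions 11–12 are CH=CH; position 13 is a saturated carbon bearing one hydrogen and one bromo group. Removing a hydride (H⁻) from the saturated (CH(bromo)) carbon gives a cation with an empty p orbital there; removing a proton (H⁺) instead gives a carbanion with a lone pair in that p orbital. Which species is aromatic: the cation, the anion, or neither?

In both ions every ring atom is sp² and contributes a p orbital, so both rings are fully conjugated.
Cation: 6 × 2 + 0 = 12 π electrons → 4(3), antiaromatic.
Anion: 6 × 2 + 2 = 14 π electrons → 4(3)+2, aromatic.

The anion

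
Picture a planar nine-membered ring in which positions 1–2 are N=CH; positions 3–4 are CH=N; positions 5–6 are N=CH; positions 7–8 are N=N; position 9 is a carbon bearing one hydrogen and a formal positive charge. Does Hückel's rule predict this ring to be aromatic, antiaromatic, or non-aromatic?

Antiaromatic

Every ring atom contributes a p orbital perpendicular to the ring (each doubly-bonded ring atom is sp² with one p-orbital electron; each =N– nitrogen is pyridine-type (lone pair in the sp² plane, one electron in the p orbital); the carbocation has an empty p orbital), so the π system is cyclic and fully conjugated.
Tallying contributions gives 4 × 2 = 8 from the double-bond units + 0 from the CH(+) atom = 8.
With 8 = 4·2 π electrons, Hückel's rule classifies the planar ring as antiaromatic.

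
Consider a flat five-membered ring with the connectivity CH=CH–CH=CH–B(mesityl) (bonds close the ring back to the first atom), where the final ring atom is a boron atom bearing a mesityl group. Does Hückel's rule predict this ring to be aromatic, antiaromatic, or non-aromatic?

All ring atoms are sp² and supply a p orbital to the ring (each doubly-bonded ring atom is sp² with one p-orbital electron; the boron has an empty p orbital); the conjugation is uninterrupted.
π-electron count: 2 × 2 = 4 from the double-bond units + 0 from the B(mesityl) atom = 4.
With 4 = 4·1 π electrons, Hückel's rule classifies the planar ring as antiaromatic.

Antiaromatic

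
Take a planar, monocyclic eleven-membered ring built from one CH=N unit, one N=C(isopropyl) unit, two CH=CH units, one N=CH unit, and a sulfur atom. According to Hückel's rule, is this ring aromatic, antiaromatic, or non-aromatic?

Check conjugation: every atom in a ring double bond is sp² and brings one electron to the p orbital; the doubly-bonded nitrogens are pyridine-type — their lone pairs lie in the ring plane, leaving one electron in the p orbital; the sulfur donates one lone pair from its p orbital — every position has a p orbital, so the cyclic π system is continuous.
Tallying contributions gives 5 × 2 = 10 from the double-bond units + 2 from the S atom = 12.
With 12 = 4·3 π electrons, Hückel's rule classifies the planar ring as antiaromatic.

Antiaromatic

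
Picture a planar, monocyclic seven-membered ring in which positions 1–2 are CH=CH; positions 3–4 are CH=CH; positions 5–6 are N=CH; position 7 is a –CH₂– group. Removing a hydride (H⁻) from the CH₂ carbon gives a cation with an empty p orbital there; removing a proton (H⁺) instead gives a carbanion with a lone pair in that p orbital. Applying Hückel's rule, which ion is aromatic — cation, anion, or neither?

The cation

In both ions every ring atom is sp² and contributes a p orbital, so both rings are fully conjugated.
Cation: 3 × 2 + 0 = 6 π electrons → 4(1)+2, aromatic.
Anion: 3 × 2 + 2 = 8 π electrons → 4(2), antiaromatic.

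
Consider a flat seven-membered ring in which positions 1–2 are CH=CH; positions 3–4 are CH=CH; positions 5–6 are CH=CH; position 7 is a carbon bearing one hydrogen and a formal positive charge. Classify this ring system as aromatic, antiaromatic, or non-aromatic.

The p orbitals form a continuous loop: each doubly-bonded ring atom is sp² with one p-orbital electron; the carbocation has an empty p orbital. The ring is fully conjugated.
Adding the contributions, 3 × 2 = 6 from the double-bond units + 0 from the CH(+) atom = 6.
That gives a 4n+2 count (6, n = 1).
(This ring is the tropylium cation.)

Aromatic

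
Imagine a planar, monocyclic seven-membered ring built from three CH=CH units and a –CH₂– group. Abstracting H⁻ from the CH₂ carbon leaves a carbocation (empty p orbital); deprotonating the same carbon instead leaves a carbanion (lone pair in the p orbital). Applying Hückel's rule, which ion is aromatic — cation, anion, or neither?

In either ion the ring is fully conjugated: every atom, including the new sp² carbon, supplies a p orbital.
Cation: 3 × 2 + 0 = 6 π electrons → 4(1)+2, aromatic.
Anion: 3 × 2 + 2 = 8 π electrons → 4(2), antiaromatic.

The cation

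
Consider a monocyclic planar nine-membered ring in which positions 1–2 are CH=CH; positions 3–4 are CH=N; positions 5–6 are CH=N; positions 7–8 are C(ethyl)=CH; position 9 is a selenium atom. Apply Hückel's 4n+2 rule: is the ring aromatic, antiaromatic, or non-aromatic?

Aromatic

Check conjugation: the double-bond atoms are sp², each contributing one p electron; the doubly-bonded nitrogens are pyridine-type — their lone pairs lie in the ring plane, leaving one electron in the p orbital; the selenium donates one lone pair from its p orbital — every position has a p orbital, so the cyclic π system is continuous.
Counting π electrons: 4 × 2 = 8 from the double-bond units + 2 from the Se atom = 10.
10 = 4(2) + 2, which satisfies Hückel's 4n+2 rule.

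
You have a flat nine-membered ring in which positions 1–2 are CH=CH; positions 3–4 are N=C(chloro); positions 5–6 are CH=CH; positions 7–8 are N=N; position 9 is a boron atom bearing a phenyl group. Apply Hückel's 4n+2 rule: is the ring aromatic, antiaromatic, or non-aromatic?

Every ring atom contributes a p orbital perpendicular to the ring (each doubly-bonded ring atom is sp² with one p-orbital electron; the doubly-bonded nitrogens are pyridine-type — their lone pairs lie in the ring plane, leaving one electron in the p orbital; the boron has an empty p orbital), so the π system is cyclic and fully conjugated.
Tallying contributions gives 4 × 2 = 8 from the double-bond units + 0 from the B(phenyl) atom = 8.
8 is a 4n count (n = 2), so the planar conjugated ring is antiaromatic.

Antiaromatic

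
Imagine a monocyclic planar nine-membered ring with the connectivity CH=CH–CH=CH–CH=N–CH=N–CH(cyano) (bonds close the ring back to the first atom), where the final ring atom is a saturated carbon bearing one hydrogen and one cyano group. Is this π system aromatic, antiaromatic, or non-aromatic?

The CH(cyano) position has four σ bonds — that saturated carbon is sp³ and has no p orbital in the ring π system — so the cyclic conjugation is interrupted.
Broken conjugation rules out both aromaticity and antiaromaticity.

Non-aromatic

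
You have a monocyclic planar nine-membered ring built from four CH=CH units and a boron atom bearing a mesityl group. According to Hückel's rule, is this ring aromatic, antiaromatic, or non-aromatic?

Antiaromatic

All ring atoms are sp² and supply a p orbital to the ring (the double-bond atoms are sp², each contributing one p electron; the boron has an empty p orbital); the conjugation is uninterrupted.
Adding the contributions, 4 × 2 = 8 from the double-bond units + 0 from the B(mesityl) atom = 8.
With 8 = 4·2 π electrons, Hückel's rule classifies the planar ring as antiaromatic.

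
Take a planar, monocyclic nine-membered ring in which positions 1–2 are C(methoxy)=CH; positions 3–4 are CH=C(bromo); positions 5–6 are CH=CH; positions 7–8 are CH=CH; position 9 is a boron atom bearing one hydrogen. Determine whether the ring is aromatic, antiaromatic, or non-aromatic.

Antiaromatic

All ring atoms are sp² and supply a p orbital to the ring (the double-bond atoms are sp², each contributing one p electron; the boron has an empty p orbital); the conjugation is uninterrupted.
Adding the contributions, 4 × 2 = 8 from the double-bond units + 0 from the BH atom = 8.
A 4n π count (8, n = 2) in a planar conjugated ring means antiaromatic.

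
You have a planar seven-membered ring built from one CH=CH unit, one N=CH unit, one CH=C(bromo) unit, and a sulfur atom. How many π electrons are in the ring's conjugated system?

8

Every ring atom contributes a p orbital perpendicular to the ring (each doubly-bonded ring atom is sp² with one p-orbital electron; the doubly-bonded nitrogens are pyridine-type — their lone pairs lie in the ring plane, leaving one electron in the p orbital; the sulfur donates one lone pair from its p orbital), so the π system is cyclic and fully conjugated.
π-electron count: 3 × 2 = 6 from the double-bond units + 2 from the S atom = 8.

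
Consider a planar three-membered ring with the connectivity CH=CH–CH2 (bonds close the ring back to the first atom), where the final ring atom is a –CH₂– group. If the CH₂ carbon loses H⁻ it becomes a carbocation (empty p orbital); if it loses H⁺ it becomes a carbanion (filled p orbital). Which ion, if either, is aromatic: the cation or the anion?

The cation

Both ions have a continuous loop of p orbitals — each ring atom is sp².
Cation: 1 × 2 + 0 = 2 π electrons → 4(0)+2, aromatic.
Anion: 1 × 2 + 2 = 4 π electrons → 4(1), antiaromatic.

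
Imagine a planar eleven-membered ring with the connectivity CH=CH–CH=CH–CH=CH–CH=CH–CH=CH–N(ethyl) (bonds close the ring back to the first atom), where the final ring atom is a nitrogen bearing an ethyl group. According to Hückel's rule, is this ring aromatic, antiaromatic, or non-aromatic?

Antiaromatic

All ring atoms are sp² and supply a p orbital to the ring (the double-bond atoms are sp², each contributing one p electron; the pyrrole-type nitrogen donates its lone pair from the p orbital); the conjugation is uninterrupted.
Tallying contributions gives 5 × 2 = 10 from the double-bond units + 2 from the N(ethyl) atom = 12.
12 is a 4n count (n = 3), so the planar conjugated ring is antiaromatic.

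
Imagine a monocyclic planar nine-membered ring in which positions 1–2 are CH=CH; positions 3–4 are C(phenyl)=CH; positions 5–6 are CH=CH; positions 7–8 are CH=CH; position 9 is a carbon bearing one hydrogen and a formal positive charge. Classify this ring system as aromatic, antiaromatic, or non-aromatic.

The p orbitals form a continuous loop: every atom in a ring double bond is sp² and brings one electron to the p orbital; the carbocation has an empty p orbital. The ring is fully conjugated.
Adding the contributions, 4 × 2 = 8 from the double-bond units + 0 from the CH(+) atom = 8.
8 = 4(2); a planar, fully conjugated 4n system is antiaromatic.

Antiaromatic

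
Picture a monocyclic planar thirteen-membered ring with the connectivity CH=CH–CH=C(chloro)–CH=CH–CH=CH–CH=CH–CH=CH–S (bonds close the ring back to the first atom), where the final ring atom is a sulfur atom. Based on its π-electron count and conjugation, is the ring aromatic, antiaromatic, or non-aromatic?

Aromatic

All ring atoms are sp² and supply a p orbital to the ring (each doubly-bonded ring atom is sp² with one p-orbital electron; the sulfur donates one lone pair from its p orbital); the conjugation is uninterrupted.
π-electron count: 6 × 2 = 12 from the double-bond units + 2 from the S atom = 14.
With 14 π electrons (n = 3), the Hückel 4n+2 condition holds.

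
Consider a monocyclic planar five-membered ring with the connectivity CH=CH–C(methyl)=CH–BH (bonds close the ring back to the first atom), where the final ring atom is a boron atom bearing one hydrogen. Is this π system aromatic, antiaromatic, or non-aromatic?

Antiaromatic

Every ring atom contributes a p orbital perpendicular to the ring (every atom in a ring double bond is sp² and brings one electron to the p orbital; the boron has an empty p orbital), so the π system is cyclic and fully conjugated.
Tallying contributions gives 2 × 2 = 4 from the double-bond units + 0 from the BH atom = 4.
With 4 = 4·1 π electrons, Hückel's rule classifies the planar ring as antiaromatic.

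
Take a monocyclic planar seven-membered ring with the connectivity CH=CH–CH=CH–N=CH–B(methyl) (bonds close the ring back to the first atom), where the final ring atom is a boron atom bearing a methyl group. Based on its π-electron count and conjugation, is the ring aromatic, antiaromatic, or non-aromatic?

Aromatic

All ring atoms are sp² and supply a p orbital to the ring (every atom in a ring double bond is sp² and brings one electron to the p orbital; each =N– nitrogen is pyridine-type (lone pair in the sp² plane, one electron in the p orbital); the boron has an empty p orbital); the conjugation is uninterrupted.
Tallying contributions gives 3 × 2 = 6 from the double-bond units + 0 from the B(methyl) atom = 6.
Since 6 = 4·1 + 2, the ring meets the 4n+2 criterion.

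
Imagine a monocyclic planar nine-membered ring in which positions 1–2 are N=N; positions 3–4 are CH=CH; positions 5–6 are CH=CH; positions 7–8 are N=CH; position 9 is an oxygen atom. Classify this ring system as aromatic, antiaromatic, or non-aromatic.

All ring atoms are sp² and supply a p orbital to the ring (each doubly-bonded ring atom is sp² with one p-orbital electron; the doubly-bonded nitrogens are pyridine-type — their lone pairs lie in the ring plane, leaving one electron in the p orbital; the oxygen donates one lone pair from its p orbital); the conjugation is uninterrupted.
Tallying contributions gives 4 × 2 = 8 from the double-bond units + 2 from the O atom = 10.
With 10 π electrons (n = 2), the Hückel 4n+2 condition holds.

Aromatic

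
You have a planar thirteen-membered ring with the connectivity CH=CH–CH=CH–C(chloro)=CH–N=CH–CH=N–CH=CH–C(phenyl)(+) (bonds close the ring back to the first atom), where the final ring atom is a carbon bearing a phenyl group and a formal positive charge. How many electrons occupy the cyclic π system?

The p orbitals form a continuous loop: each doubly-bonded ring atom is sp² with one p-orbital electron; the doubly-bonded nitrogens are pyridine-type — their lone pairs lie in the ring plane, leaving one electron in the p orbital; the carbocation has an empty p orbital. The ring is fully conjugated.
Tallying contributions gives 6 × 2 = 12 from the double-bond units + 0 from the C(phenyl)(+) atom = 12.

12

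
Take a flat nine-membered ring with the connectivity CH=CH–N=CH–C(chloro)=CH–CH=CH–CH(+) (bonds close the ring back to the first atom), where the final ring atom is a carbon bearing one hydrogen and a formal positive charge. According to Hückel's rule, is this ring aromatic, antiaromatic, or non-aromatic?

All ring atoms are sp² and supply a p orbital to the ring (each doubly-bonded ring atom is sp² with one p-orbital electron; each sp² =N– keeps its lone pair in-plane and puts one electron into the π system; the carbocation has an empty p orbital); the conjugation is uninterrupted.
Counting π electrons: 4 × 2 = 8 from the double-bond units + 0 from the CH(+) atom = 8.
8 = 4(2); a planar, fully conjugated 4n system is antiaromatic.

Antiaromatic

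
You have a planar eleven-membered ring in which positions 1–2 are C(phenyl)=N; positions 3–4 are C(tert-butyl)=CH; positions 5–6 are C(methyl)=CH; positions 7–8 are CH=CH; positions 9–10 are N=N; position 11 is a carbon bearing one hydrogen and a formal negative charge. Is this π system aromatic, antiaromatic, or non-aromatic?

Check conjugation: the double-bond atoms are sp², each contributing one p electron; the doubly-bonded nitrogens are pyridine-type — their lone pairs lie in the ring plane, leaving one electron in the p orbital; the carbanion's lone pair occupies the p orbital — every position has a p orbital, so the cyclic π system is continuous.
π-electron count: 5 × 2 = 10 from the double-bond units + 2 from the CH(-) atom = 12.
12 is a 4n count (n = 3), so the planar conjugated ring is antiaromatic.

Antiaromatic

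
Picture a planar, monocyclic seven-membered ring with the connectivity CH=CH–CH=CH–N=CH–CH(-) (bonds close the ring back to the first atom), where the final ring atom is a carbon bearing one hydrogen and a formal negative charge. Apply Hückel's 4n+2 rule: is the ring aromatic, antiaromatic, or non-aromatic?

The p orbitals form a continuous loop: every atom in a ring double bond is sp² and brings one electron to the p orbital; each =N– nitrogen is pyridine-type (lone pair in the sp² plane, one electron in the p orbital); the carbanion's lone pair occupies the p orbital. The ring is fully conjugated.
π-electron count: 3 × 2 = 6 from the double-bond units + 2 from the CH(-) atom = 8.
8 is a 4n count (n = 2), so the planar conjugated ring is antiaromatic.

Antiaromatic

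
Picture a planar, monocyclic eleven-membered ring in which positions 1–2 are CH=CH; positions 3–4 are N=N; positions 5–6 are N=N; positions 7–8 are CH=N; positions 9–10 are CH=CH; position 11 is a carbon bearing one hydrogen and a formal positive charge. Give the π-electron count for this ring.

10

All ring atoms are sp² and supply a p orbital to the ring (each doubly-bonded ring atom is sp² with one p-orbital electron; each sp² =N– keeps its lone pair in-plane and puts one electron into the π system; the carbocation has an empty p orbital); the conjugation is uninterrupted.
π-electron count: 5 × 2 = 10 from the double-bond units + 0 from the CH(+) atom = 10.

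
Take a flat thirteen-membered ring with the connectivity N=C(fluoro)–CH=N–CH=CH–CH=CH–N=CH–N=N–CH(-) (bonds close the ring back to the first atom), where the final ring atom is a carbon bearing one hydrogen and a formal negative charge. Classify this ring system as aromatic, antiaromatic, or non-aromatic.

All ring atoms are sp² and supply a p orbital to the ring (the double-bond atoms are sp², each contributing one p electron; each =N– nitrogen is pyridine-type (lone pair in the sp² plane, one electron in the p orbital); the carbanion's lone pair occupies the p orbital); the conjugation is uninterrupted.
Tallying contributions gives 6 × 2 = 12 from the double-bond units + 2 from the CH(-) atom = 14.
Since 14 = 4·3 + 2, the ring meets the 4n+2 criterion.

Aromatic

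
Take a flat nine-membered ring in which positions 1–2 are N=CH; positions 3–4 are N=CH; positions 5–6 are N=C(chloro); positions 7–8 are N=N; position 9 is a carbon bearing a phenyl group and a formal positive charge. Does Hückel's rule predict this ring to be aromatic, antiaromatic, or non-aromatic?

All ring atoms are sp² and supply a p orbital to the ring (the double-bond atoms are sp², each contributing one p electron; the doubly-bonded nitrogens are pyridine-type — their lone pairs lie in the ring plane, leaving one electron in the p orbital; the carbocation has an empty p orbital); the conjugation is uninterrupted.
π-electron count: 4 × 2 = 8 from the double-bond units + 0 from the C(phenyl)(+) atom = 8.
With 8 = 4·2 π electrons, Hückel's rule classifies the planar ring as antiaromatic.

Antiaromatic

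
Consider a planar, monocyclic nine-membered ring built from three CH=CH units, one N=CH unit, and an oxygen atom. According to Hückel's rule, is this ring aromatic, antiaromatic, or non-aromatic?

Aromatic

Check conjugation: every atom in a ring double bond is sp² and brings one electron to the p orbital; each =N– nitrogen is pyridine-type (lone pair in the sp² plane, one electron in the p orbital); the oxygen donates one lone pair from its p orbital — every position has a p orbital, so the cyclic π system is continuous.
Adding the contributions, 4 × 2 = 8 from the double-bond units + 2 from the O atom = 10.
That gives a 4n+2 count (10, n = 2).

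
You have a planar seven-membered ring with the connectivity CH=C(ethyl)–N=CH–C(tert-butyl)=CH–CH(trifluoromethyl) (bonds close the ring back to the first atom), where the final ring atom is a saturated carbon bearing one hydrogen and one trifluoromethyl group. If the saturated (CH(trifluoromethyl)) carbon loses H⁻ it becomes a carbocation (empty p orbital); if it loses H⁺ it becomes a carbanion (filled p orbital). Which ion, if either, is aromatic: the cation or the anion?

The cation

Both ions have a continuous loop of p orbitals — each ring atom is sp².
Cation: 3 × 2 + 0 = 6 π electrons → 4(1)+2, aromatic.
Anion: 3 × 2 + 2 = 8 π electrons → 4(2), antiaromatic.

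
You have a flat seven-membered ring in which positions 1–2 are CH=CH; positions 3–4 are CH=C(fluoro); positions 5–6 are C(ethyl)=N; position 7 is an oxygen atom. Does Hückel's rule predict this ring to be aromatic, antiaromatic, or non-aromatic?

All ring atoms are sp² and supply a p orbital to the ring (each doubly-bonded ring atom is sp² with one p-orbital electron; the doubly-bonded nitrogens are pyridine-type — their lone pairs lie in the ring plane, leaving one electron in the p orbital; the oxygen donates one lone pair from its p orbital); the conjugation is uninterrupted.
π-electron count: 3 × 2 = 6 from the double-bond units + 2 from the O atom = 8.
8 = 4(2); a planar, fully conjugated 4n system is antiaromatic.

Antiaromatic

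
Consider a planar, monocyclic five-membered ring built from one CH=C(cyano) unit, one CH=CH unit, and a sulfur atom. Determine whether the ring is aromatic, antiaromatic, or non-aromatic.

Aromatic

The p orbitals form a continuous loop: the double-bond atoms are sp², each contributing one p electron; the sulfur donates one lone pair from its p orbital. The ring is fully conjugated.
Tallying contributions gives 2 × 2 = 4 from the double-bond units + 2 from the S atom = 6.
Since 6 = 4·1 + 2, the ring meets the 4n+2 criterion.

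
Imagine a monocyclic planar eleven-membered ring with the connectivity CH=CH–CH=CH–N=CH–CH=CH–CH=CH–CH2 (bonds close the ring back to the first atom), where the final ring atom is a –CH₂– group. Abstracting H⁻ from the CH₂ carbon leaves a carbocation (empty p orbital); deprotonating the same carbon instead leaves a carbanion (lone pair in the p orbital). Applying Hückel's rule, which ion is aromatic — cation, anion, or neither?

In either ion the ring is fully conjugated: every atom, including the new sp² carbon, supplies a p orbital.
Cation: 5 × 2 + 0 = 10 π electrons → 4(2)+2, aromatic.
Anion: 5 × 2 + 2 = 12 π electrons → 4(3), antiaromatic.

The cation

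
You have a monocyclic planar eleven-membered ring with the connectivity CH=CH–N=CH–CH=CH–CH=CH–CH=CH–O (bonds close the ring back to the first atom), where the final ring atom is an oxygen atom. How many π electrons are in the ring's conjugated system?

12

Every ring atom contributes a p orbital perpendicular to the ring (every atom in a ring double bond is sp² and brings one electron to the p orbital; each =N– nitrogen is pyridine-type (lone pair in the sp² plane, one electron in the p orbital); the oxygen donates one lone pair from its p orbital), so the π system is cyclic and fully conjugated.
Counting π electrons: 5 × 2 = 10 from the double-bond units + 2 from the O atom = 12.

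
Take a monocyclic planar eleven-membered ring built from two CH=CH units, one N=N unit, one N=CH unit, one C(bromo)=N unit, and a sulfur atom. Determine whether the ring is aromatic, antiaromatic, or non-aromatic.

The p orbitals form a continuous loop: the double-bond atoms are sp², each contributing one p electron; the doubly-bonded nitrogens are pyridine-type — their lone pairs lie in the ring plane, leaving one electron in the p orbital; the sulfur donates one lone pair from its p orbital. The ring is fully conjugated.
Adding the contributions, 5 × 2 = 10 from the double-bond units + 2 from the S atom = 12.
12 = 4(3); a planar, fully conjugated 4n system is antiaromatic.

Antiaromatic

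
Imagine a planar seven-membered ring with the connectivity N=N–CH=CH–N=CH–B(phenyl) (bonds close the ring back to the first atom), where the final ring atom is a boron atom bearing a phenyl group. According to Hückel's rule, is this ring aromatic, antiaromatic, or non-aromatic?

Every ring atom contributes a p orbital perpendicular to the ring (every atom in a ring double bond is sp² and brings one electron to the p orbital; each =N– nitrogen is pyridine-type (lone pair in the sp² plane, one electron in the p orbital); the boron has an empty p orbital), so the π system is cyclic and fully conjugated.
π-electron count: 3 × 2 = 6 from the double-bond units + 0 from the B(phenyl) atom = 6.
Since 6 = 4·1 + 2, the ring meets the 4n+2 criterion.

Aromatic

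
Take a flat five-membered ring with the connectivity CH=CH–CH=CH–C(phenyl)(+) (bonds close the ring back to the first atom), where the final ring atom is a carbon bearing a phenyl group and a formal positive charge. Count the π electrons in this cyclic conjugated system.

Every ring atom contributes a p orbital perpendicular to the ring (the double-bond atoms are sp², each contributing one p electron; the carbocation has an empty p orbital), so the π system is cyclic and fully conjugated.
Counting π electrons: 2 × 2 = 4 from the double-bond units + 0 from the C(phenyl)(+) atom = 4.

4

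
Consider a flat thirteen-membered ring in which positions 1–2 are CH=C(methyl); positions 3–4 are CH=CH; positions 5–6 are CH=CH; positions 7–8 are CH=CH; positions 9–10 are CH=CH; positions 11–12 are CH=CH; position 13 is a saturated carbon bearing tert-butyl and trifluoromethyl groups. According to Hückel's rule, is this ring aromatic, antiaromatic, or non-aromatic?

Non-aromatic

Because that saturated carbon is sp³ and has no p orbital in the ring π system at the C(tert-butyl)(trifluoromethyl) position, the π system cannot extend all the way around the ring.
Hückel's rule only applies to fully conjugated rings, so this one is simply non-aromatic.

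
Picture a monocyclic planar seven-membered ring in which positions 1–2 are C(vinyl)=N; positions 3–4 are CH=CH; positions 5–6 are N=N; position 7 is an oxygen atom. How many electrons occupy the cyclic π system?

The p orbitals form a continuous loop: each doubly-bonded ring atom is sp² with one p-orbital electron; each sp² =N– keeps its lone pair in-plane and puts one electron into the π system; the oxygen donates one lone pair from its p orbital. The ring is fully conjugated.
Adding the contributions, 3 × 2 = 6 from the double-bond units + 2 from the O atom = 8.

8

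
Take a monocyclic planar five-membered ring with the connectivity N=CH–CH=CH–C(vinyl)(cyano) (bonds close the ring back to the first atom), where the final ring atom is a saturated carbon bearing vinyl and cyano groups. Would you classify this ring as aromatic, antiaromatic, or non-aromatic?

Non-aromatic

At the C(vinyl)(cyano) position, that saturated carbon is sp³ and has no p orbital in the ring π system; the ring's p-orbital overlap is broken there.
Hückel's rule only applies to fully conjugated rings, so this one is simply non-aromatic.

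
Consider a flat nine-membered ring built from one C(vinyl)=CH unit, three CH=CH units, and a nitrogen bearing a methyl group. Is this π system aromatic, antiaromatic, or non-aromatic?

Check conjugation: the double-bond atoms are sp², each contributing one p electron; the pyrrole-type nitrogen donates its lone pair from the p orbital — every position has a p orbital, so the cyclic π system is continuous.
Adding the contributions, 4 × 2 = 8 from the double-bond units + 2 from the N(methyl) atom = 10.
Since 10 = 4·2 + 2, the ring meets the 4n+2 criterion.

Aromatic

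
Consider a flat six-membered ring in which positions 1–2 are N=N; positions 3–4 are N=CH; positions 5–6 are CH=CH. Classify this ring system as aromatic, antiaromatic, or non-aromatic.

The p orbitals form a continuous loop: the double-bond atoms are sp², each contributing one p electron; the doubly-bonded nitrogens are pyridine-type — their lone pairs lie in the ring plane, leaving one electron in the p orbital. The ring is fully conjugated.
Tallying contributions gives 3 × 2 = 6 from the 3 double-bond units.
That gives a 4n+2 count (6, n = 1).

Aromatic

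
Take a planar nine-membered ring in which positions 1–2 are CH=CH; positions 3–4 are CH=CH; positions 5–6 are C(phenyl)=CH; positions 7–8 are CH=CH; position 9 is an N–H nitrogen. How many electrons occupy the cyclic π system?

Every ring atom contributes a p orbital perpendicular to the ring (the double-bond atoms are sp², each contributing one p electron; the pyrrole-type nitrogen donates its lone pair from the p orbital), so the π system is cyclic and fully conjugated.
Adding the contributions, 4 × 2 = 8 from the double-bond units + 2 from the NH atom = 10.

10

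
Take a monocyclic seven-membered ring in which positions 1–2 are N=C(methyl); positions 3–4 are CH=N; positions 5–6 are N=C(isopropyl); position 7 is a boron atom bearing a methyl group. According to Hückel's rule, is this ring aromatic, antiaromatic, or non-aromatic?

All ring atoms are sp² and supply a p orbital to the ring (the double-bond atoms are sp², each contributing one p electron; the doubly-bonded nitrogens are pyridine-type — their lone pairs lie in the ring plane, leaving one electron in the p orbital; the boron has an empty p orbital); the conjugation is uninterrupted.
Tallying contributions gives 3 × 2 = 6 from the double-bond units + 0 from the B(methyl) atom = 6.
Since 6 = 4·1 + 2, the ring meets the 4n+2 criterion.

Aromatic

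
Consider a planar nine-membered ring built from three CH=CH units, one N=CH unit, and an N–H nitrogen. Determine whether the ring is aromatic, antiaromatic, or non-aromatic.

Aromatic

All ring atoms are sp² and supply a p orbital to the ring (the double-bond atoms are sp², each contributing one p electron; each sp² =N– keeps its lone pair in-plane and puts one electron into the π system; the pyrrole-type nitrogen donates its lone pair from the p orbital); the conjugation is uninterrupted.
Counting π electrons: 4 × 2 = 8 from the double-bond units + 2 from the NH atom = 10.
Since 10 = 4·2 + 2, the ring meets the 4n+2 criterion.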